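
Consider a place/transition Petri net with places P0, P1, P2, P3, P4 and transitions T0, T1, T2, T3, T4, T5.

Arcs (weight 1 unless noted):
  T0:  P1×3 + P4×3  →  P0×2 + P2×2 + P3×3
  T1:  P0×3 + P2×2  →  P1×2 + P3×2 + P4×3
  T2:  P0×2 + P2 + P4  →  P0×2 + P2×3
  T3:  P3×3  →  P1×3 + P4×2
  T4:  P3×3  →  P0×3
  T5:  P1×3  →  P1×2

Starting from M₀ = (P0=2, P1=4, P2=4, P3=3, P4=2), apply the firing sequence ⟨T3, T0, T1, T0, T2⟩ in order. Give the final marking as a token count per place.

step 1: fire T3:  (P0=2, P1=4, P2=4, P3=3, P4=2) → (P0=2, P1=7, P2=4, P3=0, P4=4)
step 2: fire T0:  (P0=2, P1=7, P2=4, P3=0, P4=4) → (P0=4, P1=4, P2=6, P3=3, P4=1)
step 3: fire T1:  (P0=4, P1=4, P2=6, P3=3, P4=1) → (P0=1, P1=6, P2=4, P3=5, P4=4)
step 4: fire T0:  (P0=1, P1=6, P2=4, P3=5, P4=4) → (P0=3, P1=3, P2=6, P3=8, P4=1)
step 5: fire T2:  (P0=3, P1=3, P2=6, P3=8, P4=1) → (P0=3, P1=3, P2=8, P3=8, P4=0)

(P0=3, P1=3, P2=8, P3=8, P4=0)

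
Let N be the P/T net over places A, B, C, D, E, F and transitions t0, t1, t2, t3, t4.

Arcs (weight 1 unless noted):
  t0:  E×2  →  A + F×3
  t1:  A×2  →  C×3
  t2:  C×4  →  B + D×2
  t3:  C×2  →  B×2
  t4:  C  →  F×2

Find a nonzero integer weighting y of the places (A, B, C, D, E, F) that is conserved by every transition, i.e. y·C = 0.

Incidence matrix C (rows=places, cols=transitions):
       t0   t1   t2   t3   t4
    A   1   -2    0    0    0
    B   0    0    1    2    0
    C   0    3   -4   -2   -1
    D   0    0    2    0    0
    E  -2    0    0    0    0
    F   3    0    0    0    2

Candidate y = [3, 2, 2, 3, 3, 1]; check y·C column-wise:
  col t0: 3·1 + 2·0 + 2·0 + 3·0 + 3·-2 + 1·3 = 0
  col t1: 3·-2 + 2·0 + 2·3 + 3·0 + 3·0 + 1·0 = 0
  col t2: 3·0 + 2·1 + 2·-4 + 3·2 + 3·0 + 1·0 = 0
  col t3: 3·0 + 2·2 + 2·-2 + 3·0 + 3·0 + 1·0 = 0
  col t4: 3·0 + 2·0 + 2·-1 + 3·0 + 3·0 + 1·2 = 0

y = (A:3, B:2, C:2, D:3, E:3, F:1)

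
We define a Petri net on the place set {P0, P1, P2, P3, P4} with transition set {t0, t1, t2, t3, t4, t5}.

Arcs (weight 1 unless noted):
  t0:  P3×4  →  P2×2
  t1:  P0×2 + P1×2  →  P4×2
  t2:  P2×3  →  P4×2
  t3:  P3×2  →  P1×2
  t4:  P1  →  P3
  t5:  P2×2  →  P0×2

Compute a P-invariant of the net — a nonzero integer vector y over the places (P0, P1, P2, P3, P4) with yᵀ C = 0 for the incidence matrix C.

Incidence matrix C (rows=places, cols=transitions):
       t0   t1   t2   t3   t4   t5
   P0   0   -2    0    0    0    2
   P1   0   -2    0    2   -1    0
   P2   2    0   -3    0    0   -2
   P3  -4    0    0   -2    1    0
   P4   0    2    2    0    0    0

Candidate y = [2, 1, 2, 1, 3]; check y·C column-wise:
  col t0: 2·0 + 1·0 + 2·2 + 1·-4 + 3·0 = 0
  col t1: 2·-2 + 1·-2 + 2·0 + 1·0 + 3·2 = 0
  col t2: 2·0 + 1·0 + 2·-3 + 1·0 + 3·2 = 0
  col t3: 2·0 + 1·2 + 2·0 + 1·-2 + 3·0 = 0
  col t4: 2·0 + 1·-1 + 2·0 + 1·1 + 3·0 = 0
  col t5: 2·2 + 1·0 + 2·-2 + 1·0 + 3·0 = 0

y = (P0:2, P1:1, P2:2, P3:1, P4:3)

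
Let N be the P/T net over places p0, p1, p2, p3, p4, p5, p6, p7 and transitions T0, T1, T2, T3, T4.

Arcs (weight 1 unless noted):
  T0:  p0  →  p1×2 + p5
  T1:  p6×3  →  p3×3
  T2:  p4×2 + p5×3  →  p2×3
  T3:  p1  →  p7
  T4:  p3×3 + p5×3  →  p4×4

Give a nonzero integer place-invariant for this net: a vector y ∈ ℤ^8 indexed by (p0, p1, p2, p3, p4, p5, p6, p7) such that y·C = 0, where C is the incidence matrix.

y = (p0:4, p1:0, p2:6, p3:0, p4:3, p5:4, p6:0, p7:0)

Incidence matrix C (rows=places, cols=transitions):
       T0   T1   T2   T3   T4
   p0  -1    0    0    0    0
   p1   2    0    0   -1    0
   p2   0    0    3    0    0
   p3   0    3    0    0   -3
   p4   0    0   -2    0    4
   p5   1    0   -3    0   -3
   p6   0   -3    0    0    0
   p7   0    0    0    1    0

Candidate y = [4, 0, 6, 0, 3, 4, 0, 0]; check y·C column-wise:
  col T0: 4·-1 + 0·2 + 6·0 + 3·0 + 4·1 = 0
  col T1: 4·0 + 6·0 + 0·3 + 3·0 + 4·0 + 0·-3 = 0
  col T2: 4·0 + 6·3 + 3·-2 + 4·-3 = 0
  col T3: 4·0 + 0·-1 + 6·0 + 3·0 + 4·0 + 0·1 = 0
  col T4: 4·0 + 6·0 + 0·-3 + 3·4 + 4·-3 = 0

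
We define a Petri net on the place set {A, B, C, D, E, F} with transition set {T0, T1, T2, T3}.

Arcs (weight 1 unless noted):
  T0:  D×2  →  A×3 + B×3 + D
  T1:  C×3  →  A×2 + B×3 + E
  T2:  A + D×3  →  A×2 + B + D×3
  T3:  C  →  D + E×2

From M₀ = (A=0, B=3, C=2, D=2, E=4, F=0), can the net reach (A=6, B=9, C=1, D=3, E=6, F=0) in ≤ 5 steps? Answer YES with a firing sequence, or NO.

NO — not reachable within 5 firings

depth 0: 1 marking
depth 1: 3 markings reached so far
depth 2: 5 markings reached so far
depth 3: 7 markings reached so far
depth 4: 9 markings reached so far
depth 5: 12 markings reached so far
target is not among the 12 markings reachable within 5 steps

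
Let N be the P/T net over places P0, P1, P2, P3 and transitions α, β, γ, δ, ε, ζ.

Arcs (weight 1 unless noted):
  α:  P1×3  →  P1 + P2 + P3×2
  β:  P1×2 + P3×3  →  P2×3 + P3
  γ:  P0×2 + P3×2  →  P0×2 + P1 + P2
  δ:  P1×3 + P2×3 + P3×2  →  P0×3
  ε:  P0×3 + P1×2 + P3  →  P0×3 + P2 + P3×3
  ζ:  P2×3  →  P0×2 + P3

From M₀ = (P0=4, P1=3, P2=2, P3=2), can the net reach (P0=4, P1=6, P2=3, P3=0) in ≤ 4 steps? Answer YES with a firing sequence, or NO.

NO — not reachable within 4 firings

depth 0: 1 marking
depth 1: 3 markings reached so far
depth 2: 6 markings reached so far
depth 3: 9 markings reached so far
depth 4: 13 markings reached so far
target is not among the 13 markings reachable within 4 steps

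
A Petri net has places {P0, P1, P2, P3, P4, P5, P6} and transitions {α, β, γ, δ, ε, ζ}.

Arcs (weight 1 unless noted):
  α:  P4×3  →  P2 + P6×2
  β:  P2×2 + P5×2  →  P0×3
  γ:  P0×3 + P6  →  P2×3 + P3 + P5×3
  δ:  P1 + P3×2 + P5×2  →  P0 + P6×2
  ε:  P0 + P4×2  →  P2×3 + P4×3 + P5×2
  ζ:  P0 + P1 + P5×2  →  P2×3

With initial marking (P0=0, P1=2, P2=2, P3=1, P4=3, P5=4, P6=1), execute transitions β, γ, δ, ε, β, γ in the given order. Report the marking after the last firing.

step 1: fire β:  (P0=0, P1=2, P2=2, P3=1, P4=3, P5=4, P6=1) → (P0=3, P1=2, P2=0, P3=1, P4=3, P5=2, P6=1)
step 2: fire γ:  (P0=3, P1=2, P2=0, P3=1, P4=3, P5=2, P6=1) → (P0=0, P1=2, P2=3, P3=2, P4=3, P5=5, P6=0)
step 3: fire δ:  (P0=0, P1=2, P2=3, P3=2, P4=3, P5=5, P6=0) → (P0=1, P1=1, P2=3, P3=0, P4=3, P5=3, P6=2)
step 4: fire ε:  (P0=1, P1=1, P2=3, P3=0, P4=3, P5=3, P6=2) → (P0=0, P1=1, P2=6, P3=0, P4=4, P5=5, P6=2)
step 5: fire β:  (P0=0, P1=1, P2=6, P3=0, P4=4, P5=5, P6=2) → (P0=3, P1=1, P2=4, P3=0, P4=4, P5=3, P6=2)
step 6: fire γ:  (P0=3, P1=1, P2=4, P3=0, P4=4, P5=3, P6=2) → (P0=0, P1=1, P2=7, P3=1, P4=4, P5=6, P6=1)

(P0=0, P1=1, P2=7, P3=1, P4=4, P5=6, P6=1)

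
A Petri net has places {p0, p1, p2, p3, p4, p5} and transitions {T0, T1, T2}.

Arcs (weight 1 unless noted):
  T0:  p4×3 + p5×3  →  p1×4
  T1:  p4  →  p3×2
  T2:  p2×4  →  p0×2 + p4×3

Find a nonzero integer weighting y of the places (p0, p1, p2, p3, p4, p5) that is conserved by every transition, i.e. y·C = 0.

Incidence matrix C (rows=places, cols=transitions):
       T0   T1   T2
   p0   0    0    2
   p1   4    0    0
   p2   0    0   -4
   p3   0    2    0
   p4  -3   -1    3
   p5  -3    0    0

Candidate y = [2, 0, 1, 0, 0, 0]; check y·C column-wise:
  col T0: 2·0 + 0·4 + 1·0 + 0·-3 + 0·-3 = 0
  col T1: 2·0 + 1·0 + 0·2 + 0·-1 = 0
  col T2: 2·2 + 1·-4 + 0·3 = 0

y = (p0:2, p1:0, p2:1, p3:0, p4:0, p5:0)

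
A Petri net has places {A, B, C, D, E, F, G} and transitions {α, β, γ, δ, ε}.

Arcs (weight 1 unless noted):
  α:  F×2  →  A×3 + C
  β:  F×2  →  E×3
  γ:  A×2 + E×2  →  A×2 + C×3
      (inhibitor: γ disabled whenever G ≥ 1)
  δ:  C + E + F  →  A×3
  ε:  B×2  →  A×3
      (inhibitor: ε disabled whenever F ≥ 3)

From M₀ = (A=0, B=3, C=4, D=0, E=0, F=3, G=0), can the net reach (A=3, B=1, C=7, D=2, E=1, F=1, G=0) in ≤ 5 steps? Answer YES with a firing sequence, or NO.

NO — not reachable within 5 firings

depth 0: 1 marking
depth 1: 3 markings reached so far
depth 2: 6 markings reached so far
depth 3: 9 markings reached so far
depth 4: 10 markings reached so far
depth 5: 10 markings reached so far
(frontier empty at depth 5; search complete)
target is not among the 10 markings reachable within 5 steps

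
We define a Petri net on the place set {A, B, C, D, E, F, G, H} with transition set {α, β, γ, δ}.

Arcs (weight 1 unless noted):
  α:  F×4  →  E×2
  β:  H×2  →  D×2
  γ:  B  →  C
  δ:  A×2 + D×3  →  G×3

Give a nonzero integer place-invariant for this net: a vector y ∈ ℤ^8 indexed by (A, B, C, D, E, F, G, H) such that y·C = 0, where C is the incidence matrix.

y = (A:0, B:1, C:1, D:0, E:0, F:0, G:0, H:0)

Incidence matrix C (rows=places, cols=transitions):
        α    β    γ    δ
    A   0    0    0   -2
    B   0    0   -1    0
    C   0    0    1    0
    D   0    2    0   -3
    E   2    0    0    0
    F  -4    0    0    0
    G   0    0    0    3
    H   0   -2    0    0

Candidate y = [0, 1, 1, 0, 0, 0, 0, 0]; check y·C column-wise:
  col α: 1·0 + 1·0 + 0·2 + 0·-4 = 0
  col β: 1·0 + 1·0 + 0·2 + 0·-2 = 0
  col γ: 1·-1 + 1·1 = 0
  col δ: 0·-2 + 1·0 + 1·0 + 0·-3 + 0·3 = 0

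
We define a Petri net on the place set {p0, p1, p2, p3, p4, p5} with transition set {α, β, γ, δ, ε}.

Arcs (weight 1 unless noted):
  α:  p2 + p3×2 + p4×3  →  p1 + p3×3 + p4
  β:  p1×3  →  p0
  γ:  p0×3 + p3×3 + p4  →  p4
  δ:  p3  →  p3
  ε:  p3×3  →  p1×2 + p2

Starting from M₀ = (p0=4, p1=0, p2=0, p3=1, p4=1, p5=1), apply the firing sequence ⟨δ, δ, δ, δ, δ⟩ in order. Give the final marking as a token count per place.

step 1: fire δ:  (p0=4, p1=0, p2=0, p3=1, p4=1, p5=1) → (p0=4, p1=0, p2=0, p3=1, p4=1, p5=1)
step 2: fire δ:  (p0=4, p1=0, p2=0, p3=1, p4=1, p5=1) → (p0=4, p1=0, p2=0, p3=1, p4=1, p5=1)
step 3: fire δ:  (p0=4, p1=0, p2=0, p3=1, p4=1, p5=1) → (p0=4, p1=0, p2=0, p3=1, p4=1, p5=1)
step 4: fire δ:  (p0=4, p1=0, p2=0, p3=1, p4=1, p5=1) → (p0=4, p1=0, p2=0, p3=1, p4=1, p5=1)
step 5: fire δ:  (p0=4, p1=0, p2=0, p3=1, p4=1, p5=1) → (p0=4, p1=0, p2=0, p3=1, p4=1, p5=1)

(p0=4, p1=0, p2=0, p3=1, p4=1, p5=1)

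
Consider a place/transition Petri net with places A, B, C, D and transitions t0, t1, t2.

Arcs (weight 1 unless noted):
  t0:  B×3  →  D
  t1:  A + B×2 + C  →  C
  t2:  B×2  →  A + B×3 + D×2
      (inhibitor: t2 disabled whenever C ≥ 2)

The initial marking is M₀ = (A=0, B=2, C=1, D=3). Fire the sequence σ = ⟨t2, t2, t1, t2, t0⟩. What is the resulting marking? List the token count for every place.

step 1: fire t2:  (A=0, B=2, C=1, D=3) → (A=1, B=3, C=1, D=5)
step 2: fire t2:  (A=1, B=3, C=1, D=5) → (A=2, B=4, C=1, D=7)
step 3: fire t1:  (A=2, B=4, C=1, D=7) → (A=1, B=2, C=1, D=7)
step 4: fire t2:  (A=1, B=2, C=1, D=7) → (A=2, B=3, C=1, D=9)
step 5: fire t0:  (A=2, B=3, C=1, D=9) → (A=2, B=0, C=1, D=10)

(A=2, B=0, C=1, D=10)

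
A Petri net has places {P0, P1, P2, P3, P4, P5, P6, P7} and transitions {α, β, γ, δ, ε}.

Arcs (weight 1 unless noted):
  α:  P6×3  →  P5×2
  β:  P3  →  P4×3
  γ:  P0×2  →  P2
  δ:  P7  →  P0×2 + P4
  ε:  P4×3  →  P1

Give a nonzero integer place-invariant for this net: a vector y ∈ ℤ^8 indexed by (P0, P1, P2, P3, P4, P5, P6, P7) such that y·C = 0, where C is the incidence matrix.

y = (P0:1, P1:-6, P2:2, P3:-6, P4:-2, P5:0, P6:0, P7:0)

Incidence matrix C (rows=places, cols=transitions):
        α    β    γ    δ    ε
   P0   0    0   -2    2    0
   P1   0    0    0    0    1
   P2   0    0    1    0    0
   P3   0   -1    0    0    0
   P4   0    3    0    1   -3
   P5   2    0    0    0    0
   P6  -3    0    0    0    0
   P7   0    0    0   -1    0

Candidate y = [1, -6, 2, -6, -2, 0, 0, 0]; check y·C column-wise:
  col α: 1·0 + -6·0 + 2·0 + -6·0 + -2·0 + 0·2 + 0·-3 = 0
  col β: 1·0 + -6·0 + 2·0 + -6·-1 + -2·3 = 0
  col γ: 1·-2 + -6·0 + 2·1 + -6·0 + -2·0 = 0
  col δ: 1·2 + -6·0 + 2·0 + -6·0 + -2·1 + 0·-1 = 0
  col ε: 1·0 + -6·1 + 2·0 + -6·0 + -2·-3 = 0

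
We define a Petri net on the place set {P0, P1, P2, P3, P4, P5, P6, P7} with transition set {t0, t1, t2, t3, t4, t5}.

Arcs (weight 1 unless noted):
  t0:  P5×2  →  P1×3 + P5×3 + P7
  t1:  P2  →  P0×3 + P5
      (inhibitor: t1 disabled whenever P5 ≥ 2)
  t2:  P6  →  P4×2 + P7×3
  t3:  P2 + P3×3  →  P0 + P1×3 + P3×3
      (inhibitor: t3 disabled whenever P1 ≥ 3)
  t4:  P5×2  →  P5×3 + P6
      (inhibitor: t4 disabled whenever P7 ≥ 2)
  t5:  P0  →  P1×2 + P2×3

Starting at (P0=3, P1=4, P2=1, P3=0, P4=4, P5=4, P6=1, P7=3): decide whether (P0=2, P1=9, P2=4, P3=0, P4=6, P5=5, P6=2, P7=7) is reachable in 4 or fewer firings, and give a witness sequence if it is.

depth 0: 1 marking
depth 1: 4 markings reached so far
depth 2: 9 markings reached so far
depth 3: 16 markings reached so far
depth 4: 24 markings reached so far
target is not among the 24 markings reachable within 4 steps

NO — not reachable within 4 firings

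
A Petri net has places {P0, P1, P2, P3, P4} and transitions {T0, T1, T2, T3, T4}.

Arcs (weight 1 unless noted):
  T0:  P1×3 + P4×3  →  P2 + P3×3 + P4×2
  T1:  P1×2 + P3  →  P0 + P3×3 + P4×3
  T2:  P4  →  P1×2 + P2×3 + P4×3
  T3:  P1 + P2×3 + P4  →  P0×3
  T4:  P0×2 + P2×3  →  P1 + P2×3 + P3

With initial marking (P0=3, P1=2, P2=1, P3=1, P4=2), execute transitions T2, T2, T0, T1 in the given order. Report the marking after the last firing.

(P0=4, P1=1, P2=8, P3=6, P4=8)

step 1: fire T2:  (P0=3, P1=2, P2=1, P3=1, P4=2) → (P0=3, P1=4, P2=4, P3=1, P4=4)
step 2: fire T2:  (P0=3, P1=4, P2=4, P3=1, P4=4) → (P0=3, P1=6, P2=7, P3=1, P4=6)
step 3: fire T0:  (P0=3, P1=6, P2=7, P3=1, P4=6) → (P0=3, P1=3, P2=8, P3=4, P4=5)
step 4: fire T1:  (P0=3, P1=3, P2=8, P3=4, P4=5) → (P0=4, P1=1, P2=8, P3=6, P4=8)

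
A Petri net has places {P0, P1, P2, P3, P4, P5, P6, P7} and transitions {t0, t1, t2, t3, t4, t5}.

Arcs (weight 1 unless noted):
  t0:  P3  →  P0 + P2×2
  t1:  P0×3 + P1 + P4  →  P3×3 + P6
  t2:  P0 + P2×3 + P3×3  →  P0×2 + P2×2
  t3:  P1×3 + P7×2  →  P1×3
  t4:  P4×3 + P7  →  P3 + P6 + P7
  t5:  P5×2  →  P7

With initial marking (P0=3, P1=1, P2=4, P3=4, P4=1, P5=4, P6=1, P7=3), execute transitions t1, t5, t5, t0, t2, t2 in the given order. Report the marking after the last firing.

step 1: fire t1:  (P0=3, P1=1, P2=4, P3=4, P4=1, P5=4, P6=1, P7=3) → (P0=0, P1=0, P2=4, P3=7, P4=0, P5=4, P6=2, P7=3)
step 2: fire t5:  (P0=0, P1=0, P2=4, P3=7, P4=0, P5=4, P6=2, P7=3) → (P0=0, P1=0, P2=4, P3=7, P4=0, P5=2, P6=2, P7=4)
step 3: fire t5:  (P0=0, P1=0, P2=4, P3=7, P4=0, P5=2, P6=2, P7=4) → (P0=0, P1=0, P2=4, P3=7, P4=0, P5=0, P6=2, P7=5)
step 4: fire t0:  (P0=0, P1=0, P2=4, P3=7, P4=0, P5=0, P6=2, P7=5) → (P0=1, P1=0, P2=6, P3=6, P4=0, P5=0, P6=2, P7=5)
step 5: fire t2:  (P0=1, P1=0, P2=6, P3=6, P4=0, P5=0, P6=2, P7=5) → (P0=2, P1=0, P2=5, P3=3, P4=0, P5=0, P6=2, P7=5)
step 6: fire t2:  (P0=2, P1=0, P2=5, P3=3, P4=0, P5=0, P6=2, P7=5) → (P0=3, P1=0, P2=4, P3=0, P4=0, P5=0, P6=2, P7=5)

(P0=3, P1=0, P2=4, P3=0, P4=0, P5=0, P6=2, P7=5)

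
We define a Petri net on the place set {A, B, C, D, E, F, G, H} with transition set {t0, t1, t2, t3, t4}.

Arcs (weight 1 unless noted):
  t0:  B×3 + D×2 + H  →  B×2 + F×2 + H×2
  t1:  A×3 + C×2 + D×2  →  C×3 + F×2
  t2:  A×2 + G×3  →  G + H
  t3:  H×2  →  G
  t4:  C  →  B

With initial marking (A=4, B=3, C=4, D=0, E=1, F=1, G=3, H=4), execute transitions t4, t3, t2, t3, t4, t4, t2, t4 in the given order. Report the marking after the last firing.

(A=0, B=7, C=0, D=0, E=1, F=1, G=1, H=2)

step 1: fire t4:  (A=4, B=3, C=4, D=0, E=1, F=1, G=3, H=4) → (A=4, B=4, C=3, D=0, E=1, F=1, G=3, H=4)
step 2: fire t3:  (A=4, B=4, C=3, D=0, E=1, F=1, G=3, H=4) → (A=4, B=4, C=3, D=0, E=1, F=1, G=4, H=2)
step 3: fire t2:  (A=4, B=4, C=3, D=0, E=1, F=1, G=4, H=2) → (A=2, B=4, C=3, D=0, E=1, F=1, G=2, H=3)
step 4: fire t3:  (A=2, B=4, C=3, D=0, E=1, F=1, G=2, H=3) → (A=2, B=4, C=3, D=0, E=1, F=1, G=3, H=1)
step 5: fire t4:  (A=2, B=4, C=3, D=0, E=1, F=1, G=3, H=1) → (A=2, B=5, C=2, D=0, E=1, F=1, G=3, H=1)
step 6: fire t4:  (A=2, B=5, C=2, D=0, E=1, F=1, G=3, H=1) → (A=2, B=6, C=1, D=0, E=1, F=1, G=3, H=1)
step 7: fire t2:  (A=2, B=6, C=1, D=0, E=1, F=1, G=3, H=1) → (A=0, B=6, C=1, D=0, E=1, F=1, G=1, H=2)
step 8: fire t4:  (A=0, B=6, C=1, D=0, E=1, F=1, G=1, H=2) → (A=0, B=7, C=0, D=0, E=1, F=1, G=1, H=2)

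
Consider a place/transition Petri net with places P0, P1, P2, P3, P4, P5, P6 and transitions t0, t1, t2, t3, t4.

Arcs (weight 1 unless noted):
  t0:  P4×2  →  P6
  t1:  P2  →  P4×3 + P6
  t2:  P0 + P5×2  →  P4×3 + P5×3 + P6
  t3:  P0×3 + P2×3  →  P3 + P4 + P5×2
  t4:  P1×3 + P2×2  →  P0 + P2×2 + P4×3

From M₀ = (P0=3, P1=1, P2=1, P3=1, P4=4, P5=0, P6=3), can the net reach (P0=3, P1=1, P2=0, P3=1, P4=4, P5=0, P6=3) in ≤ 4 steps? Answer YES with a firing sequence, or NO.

depth 0: 1 marking
depth 1: 3 markings reached so far
depth 2: 5 markings reached so far
depth 3: 6 markings reached so far
depth 4: 7 markings reached so far
target is not among the 7 markings reachable within 4 steps

NO — not reachable within 4 firings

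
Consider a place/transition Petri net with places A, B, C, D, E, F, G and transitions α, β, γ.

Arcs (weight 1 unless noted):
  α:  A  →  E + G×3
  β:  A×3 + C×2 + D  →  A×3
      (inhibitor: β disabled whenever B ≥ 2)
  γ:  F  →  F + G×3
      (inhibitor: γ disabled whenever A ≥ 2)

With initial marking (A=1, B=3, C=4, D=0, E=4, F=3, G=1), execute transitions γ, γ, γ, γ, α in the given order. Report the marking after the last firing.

(A=0, B=3, C=4, D=0, E=5, F=3, G=16)

step 1: fire γ:  (A=1, B=3, C=4, D=0, E=4, F=3, G=1) → (A=1, B=3, C=4, D=0, E=4, F=3, G=4)
step 2: fire γ:  (A=1, B=3, C=4, D=0, E=4, F=3, G=4) → (A=1, B=3, C=4, D=0, E=4, F=3, G=7)
step 3: fire γ:  (A=1, B=3, C=4, D=0, E=4, F=3, G=7) → (A=1, B=3, C=4, D=0, E=4, F=3, G=10)
step 4: fire γ:  (A=1, B=3, C=4, D=0, E=4, F=3, G=10) → (A=1, B=3, C=4, D=0, E=4, F=3, G=13)
step 5: fire α:  (A=1, B=3, C=4, D=0, E=4, F=3, G=13) → (A=0, B=3, C=4, D=0, E=5, F=3, G=16)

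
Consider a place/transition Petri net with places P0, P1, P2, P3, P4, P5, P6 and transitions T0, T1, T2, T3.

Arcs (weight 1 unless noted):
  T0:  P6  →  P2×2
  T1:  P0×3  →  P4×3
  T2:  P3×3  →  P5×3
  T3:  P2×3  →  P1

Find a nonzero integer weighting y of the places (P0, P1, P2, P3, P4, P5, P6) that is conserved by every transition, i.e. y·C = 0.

Incidence matrix C (rows=places, cols=transitions):
       T0   T1   T2   T3
   P0   0   -3    0    0
   P1   0    0    0    1
   P2   2    0    0   -3
   P3   0    0   -3    0
   P4   0    3    0    0
   P5   0    0    3    0
   P6  -1    0    0    0

Candidate y = [1, 0, 0, 0, 1, 0, 0]; check y·C column-wise:
  col T0: 1·0 + 0·2 + 1·0 + 0·-1 = 0
  col T1: 1·-3 + 1·3 = 0
  col T2: 1·0 + 0·-3 + 1·0 + 0·3 = 0
  col T3: 1·0 + 0·1 + 0·-3 + 1·0 = 0

y = (P0:1, P1:0, P2:0, P3:0, P4:1, P5:0, P6:0)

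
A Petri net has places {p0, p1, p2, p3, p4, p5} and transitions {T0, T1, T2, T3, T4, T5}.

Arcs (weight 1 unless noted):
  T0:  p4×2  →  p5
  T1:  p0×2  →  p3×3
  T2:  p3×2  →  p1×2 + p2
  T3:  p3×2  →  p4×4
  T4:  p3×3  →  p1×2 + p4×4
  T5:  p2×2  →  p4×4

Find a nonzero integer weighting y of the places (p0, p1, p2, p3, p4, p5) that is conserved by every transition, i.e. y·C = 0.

y = (p0:3, p1:1, p2:2, p3:2, p4:1, p5:2)

Incidence matrix C (rows=places, cols=transitions):
       T0   T1   T2   T3   T4   T5
   p0   0   -2    0    0    0    0
   p1   0    0    2    0    2    0
   p2   0    0    1    0    0   -2
   p3   0    3   -2   -2   -3    0
   p4  -2    0    0    4    4    4
   p5   1    0    0    0    0    0

Candidate y = [3, 1, 2, 2, 1, 2]; check y·C column-wise:
  col T0: 3·0 + 1·0 + 2·0 + 2·0 + 1·-2 + 2·1 = 0
  col T1: 3·-2 + 1·0 + 2·0 + 2·3 + 1·0 + 2·0 = 0
  col T2: 3·0 + 1·2 + 2·1 + 2·-2 + 1·0 + 2·0 = 0
  col T3: 3·0 + 1·0 + 2·0 + 2·-2 + 1·4 + 2·0 = 0
  col T4: 3·0 + 1·2 + 2·0 + 2·-3 + 1·4 + 2·0 = 0
  col T5: 3·0 + 1·0 + 2·-2 + 2·0 + 1·4 + 2·0 = 0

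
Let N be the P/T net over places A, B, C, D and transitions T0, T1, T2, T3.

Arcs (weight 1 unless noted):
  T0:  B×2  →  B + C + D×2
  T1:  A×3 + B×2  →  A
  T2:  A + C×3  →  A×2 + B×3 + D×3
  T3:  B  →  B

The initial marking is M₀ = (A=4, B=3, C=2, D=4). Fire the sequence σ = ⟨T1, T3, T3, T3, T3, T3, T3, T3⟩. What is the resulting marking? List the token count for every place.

(A=2, B=1, C=2, D=4)

step 1: fire T1:  (A=4, B=3, C=2, D=4) → (A=2, B=1, C=2, D=4)
step 2: fire T3:  (A=2, B=1, C=2, D=4) → (A=2, B=1, C=2, D=4)
step 3: fire T3:  (A=2, B=1, C=2, D=4) → (A=2, B=1, C=2, D=4)
step 4: fire T3:  (A=2, B=1, C=2, D=4) → (A=2, B=1, C=2, D=4)
step 5: fire T3:  (A=2, B=1, C=2, D=4) → (A=2, B=1, C=2, D=4)
step 6: fire T3:  (A=2, B=1, C=2, D=4) → (A=2, B=1, C=2, D=4)
step 7: fire T3:  (A=2, B=1, C=2, D=4) → (A=2, B=1, C=2, D=4)
step 8: fire T3:  (A=2, B=1, C=2, D=4) → (A=2, B=1, C=2, D=4)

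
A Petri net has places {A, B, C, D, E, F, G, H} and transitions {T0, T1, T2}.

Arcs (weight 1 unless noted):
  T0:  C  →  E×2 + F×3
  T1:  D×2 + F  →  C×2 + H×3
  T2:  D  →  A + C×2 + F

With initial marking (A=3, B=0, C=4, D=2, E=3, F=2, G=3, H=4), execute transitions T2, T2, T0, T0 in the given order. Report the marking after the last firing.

step 1: fire T2:  (A=3, B=0, C=4, D=2, E=3, F=2, G=3, H=4) → (A=4, B=0, C=6, D=1, E=3, F=3, G=3, H=4)
step 2: fire T2:  (A=4, B=0, C=6, D=1, E=3, F=3, G=3, H=4) → (A=5, B=0, C=8, D=0, E=3, F=4, G=3, H=4)
step 3: fire T0:  (A=5, B=0, C=8, D=0, E=3, F=4, G=3, H=4) → (A=5, B=0, C=7, D=0, E=5, F=7, G=3, H=4)
step 4: fire T0:  (A=5, B=0, C=7, D=0, E=5, F=7, G=3, H=4) → (A=5, B=0, C=6, D=0, E=7, F=10, G=3, H=4)

(A=5, B=0, C=6, D=0, E=7, F=10, G=3, H=4)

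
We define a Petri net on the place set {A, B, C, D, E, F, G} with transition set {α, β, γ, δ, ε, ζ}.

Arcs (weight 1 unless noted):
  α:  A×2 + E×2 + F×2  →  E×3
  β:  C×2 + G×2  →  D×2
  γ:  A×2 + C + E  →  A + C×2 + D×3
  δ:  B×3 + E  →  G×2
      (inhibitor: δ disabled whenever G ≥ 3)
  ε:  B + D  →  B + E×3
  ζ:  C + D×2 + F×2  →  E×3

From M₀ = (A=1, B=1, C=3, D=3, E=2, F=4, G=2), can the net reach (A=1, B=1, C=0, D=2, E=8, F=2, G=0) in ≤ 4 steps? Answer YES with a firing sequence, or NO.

step 1: fire β:  (A=1, B=1, C=3, D=3, E=2, F=4, G=2) → (A=1, B=1, C=1, D=5, E=2, F=4, G=0)
step 2: fire ε:  (A=1, B=1, C=1, D=5, E=2, F=4, G=0) → (A=1, B=1, C=1, D=4, E=5, F=4, G=0)
step 3: fire ζ:  (A=1, B=1, C=1, D=4, E=5, F=4, G=0) → (A=1, B=1, C=0, D=2, E=8, F=2, G=0)

YES — reachable via ⟨β, ε, ζ⟩ (3 firings)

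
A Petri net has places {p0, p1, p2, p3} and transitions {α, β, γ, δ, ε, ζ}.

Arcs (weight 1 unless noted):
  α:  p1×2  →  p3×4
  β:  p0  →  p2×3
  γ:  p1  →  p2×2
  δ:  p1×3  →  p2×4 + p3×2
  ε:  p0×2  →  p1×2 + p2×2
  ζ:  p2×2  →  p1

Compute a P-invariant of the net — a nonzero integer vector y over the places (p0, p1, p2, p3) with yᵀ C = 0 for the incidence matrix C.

Incidence matrix C (rows=places, cols=transitions):
        α    β    γ    δ    ε    ζ
   p0   0   -1    0    0   -2    0
   p1  -2    0   -1   -3    2    1
   p2   0    3    2    4    2   -2
   p3   4    0    0    2    0    0

Candidate y = [3, 2, 1, 1]; check y·C column-wise:
  col α: 3·0 + 2·-2 + 1·0 + 1·4 = 0
  col β: 3·-1 + 2·0 + 1·3 + 1·0 = 0
  col γ: 3·0 + 2·-1 + 1·2 + 1·0 = 0
  col δ: 3·0 + 2·-3 + 1·4 + 1·2 = 0
  col ε: 3·-2 + 2·2 + 1·2 + 1·0 = 0
  col ζ: 3·0 + 2·1 + 1·-2 + 1·0 = 0

y = (p0:3, p1:2, p2:1, p3:1)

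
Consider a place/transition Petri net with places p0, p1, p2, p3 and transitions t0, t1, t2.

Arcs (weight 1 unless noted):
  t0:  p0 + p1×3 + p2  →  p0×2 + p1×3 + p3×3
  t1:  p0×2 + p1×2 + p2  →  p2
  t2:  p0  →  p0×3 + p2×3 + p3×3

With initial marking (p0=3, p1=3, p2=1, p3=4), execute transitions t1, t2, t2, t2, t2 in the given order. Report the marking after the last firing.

(p0=9, p1=1, p2=13, p3=16)

step 1: fire t1:  (p0=3, p1=3, p2=1, p3=4) → (p0=1, p1=1, p2=1, p3=4)
step 2: fire t2:  (p0=1, p1=1, p2=1, p3=4) → (p0=3, p1=1, p2=4, p3=7)
step 3: fire t2:  (p0=3, p1=1, p2=4, p3=7) → (p0=5, p1=1, p2=7, p3=10)
step 4: fire t2:  (p0=5, p1=1, p2=7, p3=10) → (p0=7, p1=1, p2=10, p3=13)
step 5: fire t2:  (p0=7, p1=1, p2=10, p3=13) → (p0=9, p1=1, p2=13, p3=16)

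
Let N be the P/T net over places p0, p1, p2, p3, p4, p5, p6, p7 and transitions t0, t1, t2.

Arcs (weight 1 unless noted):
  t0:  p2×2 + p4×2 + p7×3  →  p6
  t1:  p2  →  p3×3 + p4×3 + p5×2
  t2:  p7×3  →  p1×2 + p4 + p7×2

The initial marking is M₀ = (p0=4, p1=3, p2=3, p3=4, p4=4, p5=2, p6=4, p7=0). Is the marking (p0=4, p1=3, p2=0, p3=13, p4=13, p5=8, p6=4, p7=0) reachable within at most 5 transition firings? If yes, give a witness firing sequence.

step 1: fire t1:  (p0=4, p1=3, p2=3, p3=4, p4=4, p5=2, p6=4, p7=0) → (p0=4, p1=3, p2=2, p3=7, p4=7, p5=4, p6=4, p7=0)
step 2: fire t1:  (p0=4, p1=3, p2=2, p3=7, p4=7, p5=4, p6=4, p7=0) → (p0=4, p1=3, p2=1, p3=10, p4=10, p5=6, p6=4, p7=0)
step 3: fire t1:  (p0=4, p1=3, p2=1, p3=10, p4=10, p5=6, p6=4, p7=0) → (p0=4, p1=3, p2=0, p3=13, p4=13, p5=8, p6=4, p7=0)

YES — reachable via ⟨t1, t1, t1⟩ (3 firings)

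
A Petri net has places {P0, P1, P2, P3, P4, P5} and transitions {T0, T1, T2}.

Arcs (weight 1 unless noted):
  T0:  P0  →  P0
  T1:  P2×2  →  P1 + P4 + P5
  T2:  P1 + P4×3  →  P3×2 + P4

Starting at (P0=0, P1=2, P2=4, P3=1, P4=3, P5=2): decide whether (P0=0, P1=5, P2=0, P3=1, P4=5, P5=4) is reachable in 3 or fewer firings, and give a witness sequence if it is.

depth 0: 1 marking
depth 1: 3 markings reached so far
depth 2: 5 markings reached so far
depth 3: 6 markings reached so far
target is not among the 6 markings reachable within 3 steps

NO — not reachable within 3 firings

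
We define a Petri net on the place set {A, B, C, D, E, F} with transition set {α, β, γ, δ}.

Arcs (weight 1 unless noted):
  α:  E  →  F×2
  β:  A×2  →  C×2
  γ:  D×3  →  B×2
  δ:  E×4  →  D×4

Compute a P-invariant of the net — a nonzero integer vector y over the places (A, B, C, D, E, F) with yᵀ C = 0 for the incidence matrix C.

y = (A:1, B:0, C:1, D:0, E:0, F:0)

Incidence matrix C (rows=places, cols=transitions):
        α    β    γ    δ
    A   0   -2    0    0
    B   0    0    2    0
    C   0    2    0    0
    D   0    0   -3    4
    E  -1    0    0   -4
    F   2    0    0    0

Candidate y = [1, 0, 1, 0, 0, 0]; check y·C column-wise:
  col α: 1·0 + 1·0 + 0·-1 + 0·2 = 0
  col β: 1·-2 + 1·2 = 0
  col γ: 1·0 + 0·2 + 1·0 + 0·-3 = 0
  col δ: 1·0 + 1·0 + 0·4 + 0·-4 = 0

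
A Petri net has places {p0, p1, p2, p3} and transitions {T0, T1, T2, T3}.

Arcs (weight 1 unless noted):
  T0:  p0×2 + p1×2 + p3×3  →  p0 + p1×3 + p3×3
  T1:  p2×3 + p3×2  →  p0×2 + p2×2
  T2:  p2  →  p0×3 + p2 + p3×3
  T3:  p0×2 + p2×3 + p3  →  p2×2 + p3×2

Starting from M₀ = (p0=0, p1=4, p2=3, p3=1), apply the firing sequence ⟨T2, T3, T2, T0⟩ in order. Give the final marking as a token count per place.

(p0=3, p1=5, p2=2, p3=8)

step 1: fire T2:  (p0=0, p1=4, p2=3, p3=1) → (p0=3, p1=4, p2=3, p3=4)
step 2: fire T3:  (p0=3, p1=4, p2=3, p3=4) → (p0=1, p1=4, p2=2, p3=5)
step 3: fire T2:  (p0=1, p1=4, p2=2, p3=5) → (p0=4, p1=4, p2=2, p3=8)
step 4: fire T0:  (p0=4, p1=4, p2=2, p3=8) → (p0=3, p1=5, p2=2, p3=8)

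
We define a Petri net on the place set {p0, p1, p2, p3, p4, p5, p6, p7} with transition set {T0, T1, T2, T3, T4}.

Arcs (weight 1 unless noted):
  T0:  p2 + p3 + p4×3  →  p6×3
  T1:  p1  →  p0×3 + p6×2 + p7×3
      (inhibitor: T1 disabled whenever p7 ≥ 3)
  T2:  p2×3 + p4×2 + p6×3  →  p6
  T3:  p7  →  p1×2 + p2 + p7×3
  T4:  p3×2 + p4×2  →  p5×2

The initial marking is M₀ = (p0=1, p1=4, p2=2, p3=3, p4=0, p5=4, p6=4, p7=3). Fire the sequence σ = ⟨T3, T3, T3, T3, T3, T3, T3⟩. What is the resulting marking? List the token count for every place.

(p0=1, p1=18, p2=9, p3=3, p4=0, p5=4, p6=4, p7=17)

step 1: fire T3:  (p0=1, p1=4, p2=2, p3=3, p4=0, p5=4, p6=4, p7=3) → (p0=1, p1=6, p2=3, p3=3, p4=0, p5=4, p6=4, p7=5)
step 2: fire T3:  (p0=1, p1=6, p2=3, p3=3, p4=0, p5=4, p6=4, p7=5) → (p0=1, p1=8, p2=4, p3=3, p4=0, p5=4, p6=4, p7=7)
step 3: fire T3:  (p0=1, p1=8, p2=4, p3=3, p4=0, p5=4, p6=4, p7=7) → (p0=1, p1=10, p2=5, p3=3, p4=0, p5=4, p6=4, p7=9)
step 4: fire T3:  (p0=1, p1=10, p2=5, p3=3, p4=0, p5=4, p6=4, p7=9) → (p0=1, p1=12, p2=6, p3=3, p4=0, p5=4, p6=4, p7=11)
step 5: fire T3:  (p0=1, p1=12, p2=6, p3=3, p4=0, p5=4, p6=4, p7=11) → (p0=1, p1=14, p2=7, p3=3, p4=0, p5=4, p6=4, p7=13)
step 6: fire T3:  (p0=1, p1=14, p2=7, p3=3, p4=0, p5=4, p6=4, p7=13) → (p0=1, p1=16, p2=8, p3=3, p4=0, p5=4, p6=4, p7=15)
step 7: fire T3:  (p0=1, p1=16, p2=8, p3=3, p4=0, p5=4, p6=4, p7=15) → (p0=1, p1=18, p2=9, p3=3, p4=0, p5=4, p6=4, p7=17)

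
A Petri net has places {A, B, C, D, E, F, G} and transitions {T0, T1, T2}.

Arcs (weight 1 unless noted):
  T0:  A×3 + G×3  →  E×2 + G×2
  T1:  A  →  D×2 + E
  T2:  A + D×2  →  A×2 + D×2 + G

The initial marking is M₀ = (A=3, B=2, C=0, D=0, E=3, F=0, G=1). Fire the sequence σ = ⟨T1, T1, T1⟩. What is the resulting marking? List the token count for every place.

(A=0, B=2, C=0, D=6, E=6, F=0, G=1)

step 1: fire T1:  (A=3, B=2, C=0, D=0, E=3, F=0, G=1) → (A=2, B=2, C=0, D=2, E=4, F=0, G=1)
step 2: fire T1:  (A=2, B=2, C=0, D=2, E=4, F=0, G=1) → (A=1, B=2, C=0, D=4, E=5, F=0, G=1)
step 3: fire T1:  (A=1, B=2, C=0, D=4, E=5, F=0, G=1) → (A=0, B=2, C=0, D=6, E=6, F=0, G=1)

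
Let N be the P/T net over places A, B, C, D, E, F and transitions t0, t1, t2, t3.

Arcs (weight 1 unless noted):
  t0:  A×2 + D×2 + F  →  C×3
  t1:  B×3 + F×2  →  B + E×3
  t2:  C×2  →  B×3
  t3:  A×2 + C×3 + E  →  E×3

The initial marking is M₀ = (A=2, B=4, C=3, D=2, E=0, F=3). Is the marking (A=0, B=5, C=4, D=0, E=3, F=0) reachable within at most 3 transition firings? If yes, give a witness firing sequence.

YES — reachable via ⟨t0, t1, t2⟩ (3 firings)

step 1: fire t0:  (A=2, B=4, C=3, D=2, E=0, F=3) → (A=0, B=4, C=6, D=0, E=0, F=2)
step 2: fire t1:  (A=0, B=4, C=6, D=0, E=0, F=2) → (A=0, B=2, C=6, D=0, E=3, F=0)
step 3: fire t2:  (A=0, B=2, C=6, D=0, E=3, F=0) → (A=0, B=5, C=4, D=0, E=3, F=0)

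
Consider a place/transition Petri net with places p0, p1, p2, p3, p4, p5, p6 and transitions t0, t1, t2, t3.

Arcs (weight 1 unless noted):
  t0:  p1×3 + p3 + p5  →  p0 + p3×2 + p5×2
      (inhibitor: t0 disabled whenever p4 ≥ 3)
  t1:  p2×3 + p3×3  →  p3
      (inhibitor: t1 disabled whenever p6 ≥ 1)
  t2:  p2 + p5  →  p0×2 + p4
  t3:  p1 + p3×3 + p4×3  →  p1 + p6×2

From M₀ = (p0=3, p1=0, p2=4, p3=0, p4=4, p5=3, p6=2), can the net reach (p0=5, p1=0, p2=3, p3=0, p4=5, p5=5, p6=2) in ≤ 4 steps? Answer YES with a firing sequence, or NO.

depth 0: 1 marking
depth 1: 2 markings reached so far
depth 2: 3 markings reached so far
depth 3: 4 markings reached so far
depth 4: 4 markings reached so far
(frontier empty at depth 4; search complete)
target is not among the 4 markings reachable within 4 steps

NO — not reachable within 4 firings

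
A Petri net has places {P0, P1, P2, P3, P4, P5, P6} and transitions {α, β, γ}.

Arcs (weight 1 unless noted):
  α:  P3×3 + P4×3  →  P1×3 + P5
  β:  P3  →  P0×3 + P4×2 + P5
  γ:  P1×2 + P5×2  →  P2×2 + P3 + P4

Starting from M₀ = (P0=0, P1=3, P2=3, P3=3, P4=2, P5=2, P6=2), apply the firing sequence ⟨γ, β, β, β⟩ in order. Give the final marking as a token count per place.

(P0=9, P1=1, P2=5, P3=1, P4=9, P5=3, P6=2)

step 1: fire γ:  (P0=0, P1=3, P2=3, P3=3, P4=2, P5=2, P6=2) → (P0=0, P1=1, P2=5, P3=4, P4=3, P5=0, P6=2)
step 2: fire β:  (P0=0, P1=1, P2=5, P3=4, P4=3, P5=0, P6=2) → (P0=3, P1=1, P2=5, P3=3, P4=5, P5=1, P6=2)
step 3: fire β:  (P0=3, P1=1, P2=5, P3=3, P4=5, P5=1, P6=2) → (P0=6, P1=1, P2=5, P3=2, P4=7, P5=2, P6=2)
step 4: fire β:  (P0=6, P1=1, P2=5, P3=2, P4=7, P5=2, P6=2) → (P0=9, P1=1, P2=5, P3=1, P4=9, P5=3, P6=2)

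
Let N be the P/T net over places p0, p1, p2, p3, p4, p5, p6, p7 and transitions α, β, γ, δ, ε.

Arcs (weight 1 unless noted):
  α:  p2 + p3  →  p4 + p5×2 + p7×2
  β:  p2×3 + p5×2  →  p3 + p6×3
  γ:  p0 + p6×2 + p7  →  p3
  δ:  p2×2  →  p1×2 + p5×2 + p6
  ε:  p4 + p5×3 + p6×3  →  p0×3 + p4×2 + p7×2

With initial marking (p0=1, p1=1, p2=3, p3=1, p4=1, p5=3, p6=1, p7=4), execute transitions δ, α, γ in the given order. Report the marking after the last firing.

step 1: fire δ:  (p0=1, p1=1, p2=3, p3=1, p4=1, p5=3, p6=1, p7=4) → (p0=1, p1=3, p2=1, p3=1, p4=1, p5=5, p6=2, p7=4)
step 2: fire α:  (p0=1, p1=3, p2=1, p3=1, p4=1, p5=5, p6=2, p7=4) → (p0=1, p1=3, p2=0, p3=0, p4=2, p5=7, p6=2, p7=6)
step 3: fire γ:  (p0=1, p1=3, p2=0, p3=0, p4=2, p5=7, p6=2, p7=6) → (p0=0, p1=3, p2=0, p3=1, p4=2, p5=7, p6=0, p7=5)

(p0=0, p1=3, p2=0, p3=1, p4=2, p5=7, p6=0, p7=5)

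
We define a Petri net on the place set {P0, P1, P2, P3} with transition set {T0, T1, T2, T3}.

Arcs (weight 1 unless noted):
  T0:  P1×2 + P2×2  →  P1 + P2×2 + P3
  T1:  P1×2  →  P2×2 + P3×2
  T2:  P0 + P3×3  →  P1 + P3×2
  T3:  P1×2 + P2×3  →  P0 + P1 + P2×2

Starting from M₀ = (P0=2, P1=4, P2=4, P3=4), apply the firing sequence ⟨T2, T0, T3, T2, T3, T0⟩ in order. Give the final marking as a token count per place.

(P0=2, P1=2, P2=2, P3=4)

step 1: fire T2:  (P0=2, P1=4, P2=4, P3=4) → (P0=1, P1=5, P2=4, P3=3)
step 2: fire T0:  (P0=1, P1=5, P2=4, P3=3) → (P0=1, P1=4, P2=4, P3=4)
step 3: fire T3:  (P0=1, P1=4, P2=4, P3=4) → (P0=2, P1=3, P2=3, P3=4)
step 4: fire T2:  (P0=2, P1=3, P2=3, P3=4) → (P0=1, P1=4, P2=3, P3=3)
step 5: fire T3:  (P0=1, P1=4, P2=3, P3=3) → (P0=2, P1=3, P2=2, P3=3)
step 6: fire T0:  (P0=2, P1=3, P2=2, P3=3) → (P0=2, P1=2, P2=2, P3=4)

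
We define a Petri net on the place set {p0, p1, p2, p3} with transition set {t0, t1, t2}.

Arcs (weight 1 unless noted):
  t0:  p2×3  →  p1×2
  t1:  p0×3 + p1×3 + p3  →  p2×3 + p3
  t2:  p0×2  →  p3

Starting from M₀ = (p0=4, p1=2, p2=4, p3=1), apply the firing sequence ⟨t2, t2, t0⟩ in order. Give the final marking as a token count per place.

(p0=0, p1=4, p2=1, p3=3)

step 1: fire t2:  (p0=4, p1=2, p2=4, p3=1) → (p0=2, p1=2, p2=4, p3=2)
step 2: fire t2:  (p0=2, p1=2, p2=4, p3=2) → (p0=0, p1=2, p2=4, p3=3)
step 3: fire t0:  (p0=0, p1=2, p2=4, p3=3) → (p0=0, p1=4, p2=1, p3=3)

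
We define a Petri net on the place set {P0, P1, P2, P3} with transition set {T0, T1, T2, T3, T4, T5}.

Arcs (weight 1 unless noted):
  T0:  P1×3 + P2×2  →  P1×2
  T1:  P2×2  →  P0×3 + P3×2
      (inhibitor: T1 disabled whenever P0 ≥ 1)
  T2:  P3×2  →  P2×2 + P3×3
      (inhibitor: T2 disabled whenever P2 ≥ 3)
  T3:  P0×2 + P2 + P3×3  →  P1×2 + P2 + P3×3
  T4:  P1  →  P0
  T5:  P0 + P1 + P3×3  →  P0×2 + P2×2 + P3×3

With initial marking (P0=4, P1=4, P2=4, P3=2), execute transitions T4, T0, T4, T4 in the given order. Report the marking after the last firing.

(P0=7, P1=0, P2=2, P3=2)

step 1: fire T4:  (P0=4, P1=4, P2=4, P3=2) → (P0=5, P1=3, P2=4, P3=2)
step 2: fire T0:  (P0=5, P1=3, P2=4, P3=2) → (P0=5, P1=2, P2=2, P3=2)
step 3: fire T4:  (P0=5, P1=2, P2=2, P3=2) → (P0=6, P1=1, P2=2, P3=2)
step 4: fire T4:  (P0=6, P1=1, P2=2, P3=2) → (P0=7, P1=0, P2=2, P3=2)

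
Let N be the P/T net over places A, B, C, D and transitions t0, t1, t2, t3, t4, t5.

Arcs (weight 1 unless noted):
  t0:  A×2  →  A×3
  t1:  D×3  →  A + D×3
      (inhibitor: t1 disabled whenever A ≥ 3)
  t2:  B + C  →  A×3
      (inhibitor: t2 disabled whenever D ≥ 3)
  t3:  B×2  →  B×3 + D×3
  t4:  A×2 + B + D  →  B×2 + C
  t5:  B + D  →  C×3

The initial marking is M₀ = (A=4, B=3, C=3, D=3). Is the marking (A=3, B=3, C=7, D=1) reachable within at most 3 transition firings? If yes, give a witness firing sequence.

step 1: fire t0:  (A=4, B=3, C=3, D=3) → (A=5, B=3, C=3, D=3)
step 2: fire t4:  (A=5, B=3, C=3, D=3) → (A=3, B=4, C=4, D=2)
step 3: fire t5:  (A=3, B=4, C=4, D=2) → (A=3, B=3, C=7, D=1)

YES — reachable via ⟨t0, t4, t5⟩ (3 firings)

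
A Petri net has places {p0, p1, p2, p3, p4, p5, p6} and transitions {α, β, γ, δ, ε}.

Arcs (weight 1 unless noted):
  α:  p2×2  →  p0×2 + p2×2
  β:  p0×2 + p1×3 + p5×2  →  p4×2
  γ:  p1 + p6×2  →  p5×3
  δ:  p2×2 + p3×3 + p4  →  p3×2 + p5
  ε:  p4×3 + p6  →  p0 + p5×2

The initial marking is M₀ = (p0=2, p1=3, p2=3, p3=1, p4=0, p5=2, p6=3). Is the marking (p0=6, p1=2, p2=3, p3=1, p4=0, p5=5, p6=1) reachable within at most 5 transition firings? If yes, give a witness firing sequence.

step 1: fire α:  (p0=2, p1=3, p2=3, p3=1, p4=0, p5=2, p6=3) → (p0=4, p1=3, p2=3, p3=1, p4=0, p5=2, p6=3)
step 2: fire α:  (p0=4, p1=3, p2=3, p3=1, p4=0, p5=2, p6=3) → (p0=6, p1=3, p2=3, p3=1, p4=0, p5=2, p6=3)
step 3: fire γ:  (p0=6, p1=3, p2=3, p3=1, p4=0, p5=2, p6=3) → (p0=6, p1=2, p2=3, p3=1, p4=0, p5=5, p6=1)

YES — reachable via ⟨α, α, γ⟩ (3 firings)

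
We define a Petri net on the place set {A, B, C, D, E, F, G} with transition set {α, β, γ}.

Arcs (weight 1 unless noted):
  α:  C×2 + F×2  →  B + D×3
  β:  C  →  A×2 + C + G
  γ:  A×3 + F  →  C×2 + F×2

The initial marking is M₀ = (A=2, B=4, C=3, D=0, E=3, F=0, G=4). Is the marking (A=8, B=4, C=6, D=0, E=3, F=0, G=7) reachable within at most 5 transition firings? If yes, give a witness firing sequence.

NO — not reachable within 5 firings

depth 0: 1 marking
depth 1: 2 markings reached so far
depth 2: 3 markings reached so far
depth 3: 4 markings reached so far
depth 4: 5 markings reached so far
depth 5: 6 markings reached so far
target is not among the 6 markings reachable within 5 steps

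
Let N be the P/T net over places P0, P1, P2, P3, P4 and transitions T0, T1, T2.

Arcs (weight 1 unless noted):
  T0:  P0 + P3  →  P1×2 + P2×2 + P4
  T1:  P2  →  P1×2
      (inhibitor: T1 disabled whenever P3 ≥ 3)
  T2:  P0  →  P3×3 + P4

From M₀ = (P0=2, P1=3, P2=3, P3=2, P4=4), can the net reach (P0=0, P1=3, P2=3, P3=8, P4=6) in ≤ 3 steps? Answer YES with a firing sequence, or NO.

YES — reachable via ⟨T2, T2⟩ (2 firings)

step 1: fire T2:  (P0=2, P1=3, P2=3, P3=2, P4=4) → (P0=1, P1=3, P2=3, P3=5, P4=5)
step 2: fire T2:  (P0=1, P1=3, P2=3, P3=5, P4=5) → (P0=0, P1=3, P2=3, P3=8, P4=6)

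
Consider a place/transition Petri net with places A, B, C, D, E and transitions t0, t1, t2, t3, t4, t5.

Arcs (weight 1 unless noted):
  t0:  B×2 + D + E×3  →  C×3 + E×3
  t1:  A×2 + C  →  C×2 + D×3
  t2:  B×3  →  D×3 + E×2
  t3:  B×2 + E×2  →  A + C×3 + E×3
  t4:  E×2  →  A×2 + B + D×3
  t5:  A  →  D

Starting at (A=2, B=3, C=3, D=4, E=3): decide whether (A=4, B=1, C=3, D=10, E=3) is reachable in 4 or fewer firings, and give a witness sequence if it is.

step 1: fire t2:  (A=2, B=3, C=3, D=4, E=3) → (A=2, B=0, C=3, D=7, E=5)
step 2: fire t4:  (A=2, B=0, C=3, D=7, E=5) → (A=4, B=1, C=3, D=10, E=3)

YES — reachable via ⟨t2, t4⟩ (2 firings)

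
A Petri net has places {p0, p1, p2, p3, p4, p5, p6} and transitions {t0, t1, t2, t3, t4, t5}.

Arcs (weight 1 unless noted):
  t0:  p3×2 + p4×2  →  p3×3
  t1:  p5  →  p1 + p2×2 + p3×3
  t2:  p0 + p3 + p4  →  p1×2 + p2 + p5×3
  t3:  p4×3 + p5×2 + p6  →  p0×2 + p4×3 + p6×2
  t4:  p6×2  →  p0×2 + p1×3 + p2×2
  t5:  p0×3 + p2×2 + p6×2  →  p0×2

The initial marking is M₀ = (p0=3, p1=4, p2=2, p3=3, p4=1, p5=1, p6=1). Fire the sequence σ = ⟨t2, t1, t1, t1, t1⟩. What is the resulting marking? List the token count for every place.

(p0=2, p1=10, p2=11, p3=14, p4=0, p5=0, p6=1)

step 1: fire t2:  (p0=3, p1=4, p2=2, p3=3, p4=1, p5=1, p6=1) → (p0=2, p1=6, p2=3, p3=2, p4=0, p5=4, p6=1)
step 2: fire t1:  (p0=2, p1=6, p2=3, p3=2, p4=0, p5=4, p6=1) → (p0=2, p1=7, p2=5, p3=5, p4=0, p5=3, p6=1)
step 3: fire t1:  (p0=2, p1=7, p2=5, p3=5, p4=0, p5=3, p6=1) → (p0=2, p1=8, p2=7, p3=8, p4=0, p5=2, p6=1)
step 4: fire t1:  (p0=2, p1=8, p2=7, p3=8, p4=0, p5=2, p6=1) → (p0=2, p1=9, p2=9, p3=11, p4=0, p5=1, p6=1)
step 5: fire t1:  (p0=2, p1=9, p2=9, p3=11, p4=0, p5=1, p6=1) → (p0=2, p1=10, p2=11, p3=14, p4=0, p5=0, p6=1)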